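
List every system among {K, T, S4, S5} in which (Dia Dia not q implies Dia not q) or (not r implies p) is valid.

S4, S5

T-tableau for the negation not ((Dia Dia not q implies Dia not q) or (not r implies p)):
1. not ((Dia Dia not q implies Dia not q) or (not r implies p)), 0
2. not (Dia Dia not q implies Dia not q), 0   [neg-or-rule on 1]
3. not (not r implies p), 0   [neg-or-rule on 1]
4. Dia Dia not q, 0   [neg-implies-rule on 2]
5. not Dia not q, 0   [neg-implies-rule on 2]
6. not r, 0   [neg-implies-rule on 3]
7. not p, 0   [neg-implies-rule on 3]
8. q, 0   [neg-Dia-rule on 5 via 0R0]
9. Dia not q, 1   [Dia-rule on 4: fresh world 1, 0R1]
10. q, 1   [neg-Dia-rule on 5 via 0R1]
11. not q, 2   [Dia-rule on 9: fresh world 2, 1R2]
Accessibility: 0R0, 0R1, 1R1, 1R2, 2R2
Complete open branch: countermodel on a T-frame, so not valid in T, nor in K (the same frame is also a K-frame).
S4-tableau for the negation not ((Dia Dia not q implies Dia not q) or (not r implies p)):
1. not ((Dia Dia not q implies Dia not q) or (not r implies p)), 0
2. not (Dia Dia not q implies Dia not q), 0   [neg-or-rule on 1]
3. not (not r implies p), 0   [neg-or-rule on 1]
4. Dia Dia not q, 0   [neg-implies-rule on 2]
5. not Dia not q, 0   [neg-implies-rule on 2]
6. not r, 0   [neg-implies-rule on 3]
7. not p, 0   [neg-implies-rule on 3]
8. q, 0   [neg-Dia-rule on 5 via 0R0]
9. Dia not q, 1   [Dia-rule on 4: fresh world 1, 0R1]
10. q, 1   [neg-Dia-rule on 5 via 0R1]
11. not q, 2   [Dia-rule on 9: fresh world 2, 1R2]
12. q, 2   [neg-Dia-rule on 5 via 0R2]
Accessibility: 0R0, 0R1, 0R2, 1R1, 1R2, 2R2
Branch closes: q and not q both at 2.
Every branch closes (one shown): valid in S4, hence also in S5 (every theorem of S4 is a theorem of S5).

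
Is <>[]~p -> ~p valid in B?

Tableau for the negation ~(<>[]~p -> ~p):
1. ~(<>[]~p -> ~p), u
2. <>[]~p, u   [~->-rule on 1]
3. p, u   [~->-rule on 1]
4. []~p, v   [<>-rule on 2: fresh world v, uRv]
5. ~p, u   [[]-rule on 4 via vRu]
Accessibility: uRu, uRv, vRu, vRv
Branch closes: p and ~p both at u.
Every branch of the negation's tableau closes; the branch above is one of them.

Yes, valid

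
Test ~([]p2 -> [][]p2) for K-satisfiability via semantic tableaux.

1. ~([]p2 -> [][]p2), w0
2. []p2, w0   [~->-rule on 1]
3. ~[][]p2, w0   [~->-rule on 1]
4. ~[]p2, w1   [~[]-rule on 3: fresh world w1, w0Rw1]
5. p2, w1   [[]-rule on 2 via w0Rw1]
6. ~p2, w2   [~[]-rule on 4: fresh world w2, w1Rw2]
Accessibility: w0Rw1, w1Rw2

Satisfiable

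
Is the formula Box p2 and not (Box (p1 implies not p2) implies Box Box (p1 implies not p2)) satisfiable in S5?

1. Box p2 and not (Box (p1 implies not p2) implies Box Box (p1 implies not p2)), 0
2. Box p2, 0
3. not (Box (p1 implies not p2) implies Box Box (p1 implies not p2)), 0
4. Box (p1 implies not p2), 0
5. not Box Box (p1 implies not p2), 0
6. p2, 0
7. p1 implies not p2, 0
8. not p1, 0
9. not Box (p1 implies not p2), 1
10. p2, 1
11. p1 implies not p2, 1
12. not p1, 1
13. not (p1 implies not p2), 2
14. p1, 2
15. p2, 2
16. p1 implies not p2, 2
17. not p2, 2
Accessibility: 0R0, 0R1, 0R2, 1R0, 1R1, 1R2, 2R0, 2R1, 2R2
Branch closes: p2 and not p2 both at 2.
All branches of the tableau close; one closing branch shown above.

No, unsatisfiable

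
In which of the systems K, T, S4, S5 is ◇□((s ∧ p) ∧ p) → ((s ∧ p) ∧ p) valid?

S5

S5-tableau for the negation ¬(◇□((s ∧ p) ∧ p) → ((s ∧ p) ∧ p)):
1. ¬(◇□((s ∧ p) ∧ p) → ((s ∧ p) ∧ p)), 0
2. ◇□((s ∧ p) ∧ p), 0
3. ¬((s ∧ p) ∧ p), 0
4. ¬(s ∧ p), 0
5. ¬s, 0
6. □((s ∧ p) ∧ p), 1
7. (s ∧ p) ∧ p, 0
8. s ∧ p, 0
9. p, 0
10. s, 0
Accessibility: 0R0, 0R1, 1R0, 1R1
Branch closes: s and ¬s both at 0.
Every branch closes (one shown): valid in S5.
S4-tableau for the negation ¬(◇□((s ∧ p) ∧ p) → ((s ∧ p) ∧ p)):
1. ¬(◇□((s ∧ p) ∧ p) → ((s ∧ p) ∧ p)), 0
2. ◇□((s ∧ p) ∧ p), 0
3. ¬((s ∧ p) ∧ p), 0
4. ¬p, 0
5. □((s ∧ p) ∧ p), 1
6. (s ∧ p) ∧ p, 1
7. s ∧ p, 1
8. p, 1
9. s, 1
Accessibility: 0R0, 0R1, 1R1
Complete open branch: countermodel on an S4-frame, so not valid in S4, nor in K, T (the same frame is also a K-frame and a T-frame).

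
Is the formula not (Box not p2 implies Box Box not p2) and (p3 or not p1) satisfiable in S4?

No, unsatisfiable

1. not (Box not p2 implies Box Box not p2) and (p3 or not p1), w0
2. not (Box not p2 implies Box Box not p2), w0   [and-rule on 1]
3. p3 or not p1, w0   [and-rule on 1]
4. Box not p2, w0   [neg-implies-rule on 2]
5. not Box Box not p2, w0   [neg-implies-rule on 2]
6. not p2, w0   [Box-rule on 4 via w0Rw0]
7. not p1, w0   [or-rule on 3 (branches; this branch)]
8. not Box not p2, w1   [neg-Box-rule on 5: fresh world w1, w0Rw1]
9. not p2, w1   [Box-rule on 4 via w0Rw1]
10. p2, w2   [neg-Box-rule on 8: fresh world w2, w1Rw2]
11. not p2, w2   [Box-rule on 4 via w0Rw2]
Accessibility: w0Rw0, w0Rw1, w0Rw2, w1Rw1, w1Rw2, w2Rw2
Branch closes: p2 and not p2 both at w2.
Every branch closes; the branch above is one of them.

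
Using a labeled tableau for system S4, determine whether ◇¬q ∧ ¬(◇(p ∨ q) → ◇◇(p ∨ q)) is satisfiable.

1. ◇¬q ∧ ¬(◇(p ∨ q) → ◇◇(p ∨ q)), w0
2. ◇¬q, w0
3. ¬(◇(p ∨ q) → ◇◇(p ∨ q)), w0
4. ◇(p ∨ q), w0
5. ¬◇◇(p ∨ q), w0
6. ¬◇(p ∨ q), w0
7. ¬(p ∨ q), w0
8. ¬p, w0
9. ¬q, w0
10. ¬q, w1
11. ¬◇(p ∨ q), w1
12. ¬(p ∨ q), w1
13. ¬p, w1
14. p ∨ q, w2
15. ¬◇(p ∨ q), w2
16. ¬(p ∨ q), w2
17. ¬p, w2
18. ¬q, w2
19. q, w2
Accessibility: w0Rw0, w0Rw1, w0Rw2, w1Rw1, w2Rw2
Branch closes: q and ¬q both at w2.
Every branch closes; the branch above is one of them.

No, unsatisfiable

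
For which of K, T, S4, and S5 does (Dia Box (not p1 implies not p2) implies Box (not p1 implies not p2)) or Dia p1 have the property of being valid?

S5

S5-tableau for the negation not ((Dia Box (not p1 implies not p2) implies Box (not p1 implies not p2)) or Dia p1):
1. not ((Dia Box (not p1 implies not p2) implies Box (not p1 implies not p2)) or Dia p1), w0
2. not (Dia Box (not p1 implies not p2) implies Box (not p1 implies not p2)), w0   [neg-or-rule on 1]
3. not Dia p1, w0   [neg-or-rule on 1]
4. Dia Box (not p1 implies not p2), w0   [neg-implies-rule on 2]
5. not Box (not p1 implies not p2), w0   [neg-implies-rule on 2]
6. not p1, w0   [neg-Dia-rule on 3 via w0Rw0]
7. Box (not p1 implies not p2), w1   [Dia-rule on 4: fresh world w1, w0Rw1]
8. not p1, w1   [neg-Dia-rule on 3 via w0Rw1]
9. not p1 implies not p2, w0   [Box-rule on 7 via w1Rw0]
10. not p1 implies not p2, w1   [Box-rule on 7 via w1Rw1]
11. not p2, w0   [implies-rule on 9 (branches; this branch)]
12. not p2, w1   [implies-rule on 10 (branches; this branch)]
13. not (not p1 implies not p2), w2   [neg-Box-rule on 5: fresh world w2, w0Rw2]
14. not p1, w2   [neg-implies-rule on 13]
15. p2, w2   [neg-implies-rule on 13]
16. not p1 implies not p2, w2   [Box-rule on 7 via w1Rw2]
17. not p2, w2   [implies-rule on 16 (branches; this branch)]
Accessibility: w0Rw0, w0Rw1, w0Rw2, w1Rw0, w1Rw1, w1Rw2, w2Rw0, w2Rw1, w2Rw2
Branch closes: p2 and not p2 both at w2.
Every branch closes (one shown): valid in S5.
S4-tableau for the negation not ((Dia Box (not p1 implies not p2) implies Box (not p1 implies not p2)) or Dia p1):
1. not ((Dia Box (not p1 implies not p2) implies Box (not p1 implies not p2)) or Dia p1), w0
2. not (Dia Box (not p1 implies not p2) implies Box (not p1 implies not p2)), w0   [neg-or-rule on 1]
3. not Dia p1, w0   [neg-or-rule on 1]
4. Dia Box (not p1 implies not p2), w0   [neg-implies-rule on 2]
5. not Box (not p1 implies not p2), w0   [neg-implies-rule on 2]
6. not p1, w0   [neg-Dia-rule on 3 via w0Rw0]
7. Box (not p1 implies not p2), w1   [Dia-rule on 4: fresh world w1, w0Rw1]
8. not p1, w1   [neg-Dia-rule on 3 via w0Rw1]
9. not p1 implies not p2, w1   [Box-rule on 7 via w1Rw1]
10. not p2, w1   [implies-rule on 9 (branches; this branch)]
11. not (not p1 implies not p2), w2   [neg-Box-rule on 5: fresh world w2, w0Rw2]
12. not p1, w2   [neg-implies-rule on 11]
13. p2, w2   [neg-implies-rule on 11]
Accessibility: w0Rw0, w0Rw1, w0Rw2, w1Rw1, w2Rw2
Complete open branch: countermodel on an S4-frame, so not valid in S4, nor in K, T (the same frame is also a K-frame and a T-frame).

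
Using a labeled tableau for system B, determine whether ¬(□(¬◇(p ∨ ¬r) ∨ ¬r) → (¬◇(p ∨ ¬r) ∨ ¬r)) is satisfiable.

1. ¬(□(¬◇(p ∨ ¬r) ∨ ¬r) → (¬◇(p ∨ ¬r) ∨ ¬r)), 0
2. □(¬◇(p ∨ ¬r) ∨ ¬r), 0
3. ¬(¬◇(p ∨ ¬r) ∨ ¬r), 0
4. ◇(p ∨ ¬r), 0
5. r, 0
6. ¬◇(p ∨ ¬r) ∨ ¬r, 0
7. ¬◇(p ∨ ¬r), 0
8. ¬(p ∨ ¬r), 0
9. ¬p, 0
10. p ∨ ¬r, 1
11. ¬◇(p ∨ ¬r) ∨ ¬r, 1
12. ¬(p ∨ ¬r), 1
13. ¬p, 1
14. r, 1
15. ¬r, 1
Accessibility: 0R0, 0R1, 1R0, 1R1
Branch closes: r and ¬r both at 1.
(One branch shown.) All branches close.

Unsatisfiable (every branch closes)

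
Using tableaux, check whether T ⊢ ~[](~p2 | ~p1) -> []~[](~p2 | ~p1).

Invalid (countermodel exists)

Tableau for the negation ~(~[](~p2 | ~p1) -> []~[](~p2 | ~p1)):
1. ~(~[](~p2 | ~p1) -> []~[](~p2 | ~p1)), w0
2. ~[](~p2 | ~p1), w0
3. ~[]~[](~p2 | ~p1), w0
4. ~(~p2 | ~p1), w1
5. p2, w1
6. p1, w1
7. [](~p2 | ~p1), w2
8. ~p2 | ~p1, w2
9. ~p1, w2
Accessibility: w0Rw0, w0Rw1, w0Rw2, w1Rw1, w2Rw2
The negation has an open branch (countermodel exists).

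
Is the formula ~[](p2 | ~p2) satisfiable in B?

Unsatisfiable (every branch closes)

1. ~[](p2 | ~p2), 0
2. ~(p2 | ~p2), 1
3. ~p2, 1
4. p2, 1
Accessibility: 0R0, 0R1, 1R0, 1R1
Branch closes: p2 and ~p2 both at 1.
Every branch closes; the branch above is one of them.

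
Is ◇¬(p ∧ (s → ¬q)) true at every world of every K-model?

No, not valid

Tableau for the negation ¬◇¬(p ∧ (s → ¬q)):
1. ¬◇¬(p ∧ (s → ¬q)), 0
The negation has an open branch (countermodel exists).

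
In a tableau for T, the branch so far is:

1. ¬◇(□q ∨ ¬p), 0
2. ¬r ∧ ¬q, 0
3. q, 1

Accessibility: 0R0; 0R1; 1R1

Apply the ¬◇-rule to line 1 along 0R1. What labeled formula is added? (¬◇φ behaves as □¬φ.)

¬(□q ∨ ¬p), 1

¬◇φ behaves as □¬φ: propagate the negated body to each accessible world.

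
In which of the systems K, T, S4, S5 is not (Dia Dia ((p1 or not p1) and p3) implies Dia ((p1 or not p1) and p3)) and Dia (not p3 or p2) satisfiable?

K, T

T-tableau for the formula:
1. not (Dia Dia ((p1 or not p1) and p3) implies Dia ((p1 or not p1) and p3)) and Dia (not p3 or p2), w0
2. not (Dia Dia ((p1 or not p1) and p3) implies Dia ((p1 or not p1) and p3)), w0
3. Dia (not p3 or p2), w0
4. Dia Dia ((p1 or not p1) and p3), w0
5. not Dia ((p1 or not p1) and p3), w0
6. not ((p1 or not p1) and p3), w0
7. not p3, w0
8. not p3 or p2, w1
9. not ((p1 or not p1) and p3), w1
10. p2, w1
11. not p3, w1
12. Dia ((p1 or not p1) and p3), w2
13. not ((p1 or not p1) and p3), w2
14. not p3, w2
15. (p1 or not p1) and p3, w3
16. p1 or not p1, w3
17. p3, w3
18. not p1, w3
Accessibility: w0Rw0, w0Rw1, w0Rw2, w1Rw1, w2Rw2, w2Rw3, w3Rw3
Complete open branch: satisfiable in T, hence also in K (this T-model is also a K-model).
S4-tableau for the formula:
1. not (Dia Dia ((p1 or not p1) and p3) implies Dia ((p1 or not p1) and p3)) and Dia (not p3 or p2), w0
2. not (Dia Dia ((p1 or not p1) and p3) implies Dia ((p1 or not p1) and p3)), w0
3. Dia (not p3 or p2), w0
4. Dia Dia ((p1 or not p1) and p3), w0
5. not Dia ((p1 or not p1) and p3), w0
6. not ((p1 or not p1) and p3), w0
7. not p3, w0
8. not p3 or p2, w1
9. not ((p1 or not p1) and p3), w1
10. p2, w1
11. not p3, w1
12. Dia ((p1 or not p1) and p3), w2
13. not ((p1 or not p1) and p3), w2
14. not p3, w2
15. (p1 or not p1) and p3, w3
16. p1 or not p1, w3
17. p3, w3
18. not ((p1 or not p1) and p3), w3
19. not p1, w3
20. not (p1 or not p1), w3
21. p1, w3
Accessibility: w0Rw0, w0Rw1, w0Rw2, w0Rw3, w1Rw1, w2Rw2, w2Rw3, w3Rw3
Branch closes: p1 and not p1 both at w3.
Every branch closes (one shown): unsatisfiable in S4, hence also in S5 (every S5-frame is an S4-frame).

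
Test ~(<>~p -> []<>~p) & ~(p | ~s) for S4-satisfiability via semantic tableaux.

1. ~(<>~p -> []<>~p) & ~(p | ~s), u
2. ~(<>~p -> []<>~p), u   [&-rule on 1]
3. ~(p | ~s), u   [&-rule on 1]
4. <>~p, u   [~->-rule on 2]
5. ~[]<>~p, u   [~->-rule on 2]
6. ~p, u   [~|-rule on 3]
7. s, u   [~|-rule on 3]
8. ~p, v   [<>-rule on 4: fresh world v, uRv]
9. ~<>~p, w   [~[]-rule on 5: fresh world w, uRw]
10. p, w   [~<>-rule on 9 via wRw]
Accessibility: uRu, uRv, uRw, vRv, wRw

Satisfiable (open branch found)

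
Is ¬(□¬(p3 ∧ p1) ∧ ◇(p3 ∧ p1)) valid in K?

Yes, valid

Tableau for the negation □¬(p3 ∧ p1) ∧ ◇(p3 ∧ p1):
1. □¬(p3 ∧ p1) ∧ ◇(p3 ∧ p1), w0
2. □¬(p3 ∧ p1), w0   [∧-rule on 1]
3. ◇(p3 ∧ p1), w0   [∧-rule on 1]
4. p3 ∧ p1, w1   [◇-rule on 3: fresh world w1, w0Rw1]
5. p3, w1   [∧-rule on 4]
6. p1, w1   [∧-rule on 4]
7. ¬(p3 ∧ p1), w1   [□-rule on 2 via w0Rw1]
8. ¬p1, w1   [¬∧-rule on 7 (branches; this branch)]
Accessibility: w0Rw1
Branch closes: p1 and ¬p1 both at w1.
Every branch of the negation's tableau closes; the branch above is one of them.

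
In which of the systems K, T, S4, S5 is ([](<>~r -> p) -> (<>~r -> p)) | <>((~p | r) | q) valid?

T-tableau for the negation ~(([](<>~r -> p) -> (<>~r -> p)) | <>((~p | r) | q)):
1. ~(([](<>~r -> p) -> (<>~r -> p)) | <>((~p | r) | q)), u
2. ~([](<>~r -> p) -> (<>~r -> p)), u
3. ~<>((~p | r) | q), u
4. [](<>~r -> p), u
5. ~(<>~r -> p), u
6. <>~r, u
7. ~p, u
8. ~((~p | r) | q), u
9. ~(~p | r), u
10. ~q, u
11. p, u
12. ~r, u
Accessibility: uRu
Branch closes: p and ~p both at u.
Every branch closes (one shown): valid in T, hence also in S4, S5 (every theorem of T is a theorem of S4 and S5).
K-tableau for the negation ~(([](<>~r -> p) -> (<>~r -> p)) | <>((~p | r) | q)):
1. ~(([](<>~r -> p) -> (<>~r -> p)) | <>((~p | r) | q)), u
2. ~([](<>~r -> p) -> (<>~r -> p)), u
3. ~<>((~p | r) | q), u
4. [](<>~r -> p), u
5. ~(<>~r -> p), u
6. <>~r, u
7. ~p, u
8. ~r, v
9. ~((~p | r) | q), v
10. ~(~p | r), v
11. ~q, v
12. p, v
13. <>~r -> p, v
Accessibility: uRv
Complete open branch: countermodel on a K-frame, so not valid in K.

T, S4, S5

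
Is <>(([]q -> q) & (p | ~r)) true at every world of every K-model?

Not valid

Tableau for the negation ~<>(([]q -> q) & (p | ~r)):
1. ~<>(([]q -> q) & (p | ~r)), 0
The negation has an open branch (countermodel exists).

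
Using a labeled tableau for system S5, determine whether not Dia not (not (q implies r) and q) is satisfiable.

Satisfiable (open branch found)

1. not Dia not (not (q implies r) and q), w0
2. not (q implies r) and q, w0
3. not (q implies r), w0
4. q, w0
5. not r, w0
Accessibility: w0Rw0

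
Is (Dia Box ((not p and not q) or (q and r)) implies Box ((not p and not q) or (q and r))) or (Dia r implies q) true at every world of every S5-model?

Tableau for the negation not ((Dia Box ((not p and not q) or (q and r)) implies Box ((not p and not q) or (q and r))) or (Dia r implies q)):
1. not ((Dia Box ((not p and not q) or (q and r)) implies Box ((not p and not q) or (q and r))) or (Dia r implies q)), 0
2. not (Dia Box ((not p and not q) or (q and r)) implies Box ((not p and not q) or (q and r))), 0
3. not (Dia r implies q), 0
4. Dia Box ((not p and not q) or (q and r)), 0
5. not Box ((not p and not q) or (q and r)), 0
6. Dia r, 0
7. not q, 0
8. Box ((not p and not q) or (q and r)), 1
9. (not p and not q) or (q and r), 0
10. (not p and not q) or (q and r), 1
11. not p and not q, 0
12. not p, 0
13. q and r, 1
14. q, 1
15. r, 1
16. not ((not p and not q) or (q and r)), 2
17. not (not p and not q), 2
18. not (q and r), 2
19. (not p and not q) or (q and r), 2
20. q, 2
21. not r, 2
22. q and r, 2
23. r, 2
Accessibility: 0R0, 0R1, 0R2, 1R0, 1R1, 1R2, 2R0, 2R1, 2R2
Branch closes: r and not r both at 2.
Every branch of the negation's tableau closes; the branch above is one of them.

Valid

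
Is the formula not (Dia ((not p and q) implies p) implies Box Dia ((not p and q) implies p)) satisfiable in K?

1. not (Dia ((not p and q) implies p) implies Box Dia ((not p and q) implies p)), 0
2. Dia ((not p and q) implies p), 0
3. not Box Dia ((not p and q) implies p), 0
4. (not p and q) implies p, 1
5. p, 1
6. not Dia ((not p and q) implies p), 2
Accessibility: 0R1, 0R2

Yes, satisfiable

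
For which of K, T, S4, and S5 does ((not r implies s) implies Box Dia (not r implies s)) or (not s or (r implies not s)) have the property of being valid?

S5-tableau for the negation not (((not r implies s) implies Box Dia (not r implies s)) or (not s or (r implies not s))):
1. not (((not r implies s) implies Box Dia (not r implies s)) or (not s or (r implies not s))), 0
2. not ((not r implies s) implies Box Dia (not r implies s)), 0   [neg-or-rule on 1]
3. not (not s or (r implies not s)), 0   [neg-or-rule on 1]
4. not r implies s, 0   [neg-implies-rule on 2]
5. not Box Dia (not r implies s), 0   [neg-implies-rule on 2]
6. s, 0   [neg-or-rule on 3]
7. not (r implies not s), 0   [neg-or-rule on 3]
8. r, 0   [neg-implies-rule on 7]
9. not Dia (not r implies s), 1   [neg-Box-rule on 5: fresh world 1, 0R1]
10. not (not r implies s), 0   [neg-Dia-rule on 9 via 1R0]
11. not r, 0   [neg-implies-rule on 10]
12. not s, 0   [neg-implies-rule on 10]
Accessibility: 0R0, 0R1, 1R0, 1R1
Branch closes: r and not r both at 0.
Every branch closes (one shown): valid in S5.
S4-tableau for the negation not (((not r implies s) implies Box Dia (not r implies s)) or (not s or (r implies not s))):
1. not (((not r implies s) implies Box Dia (not r implies s)) or (not s or (r implies not s))), 0
2. not ((not r implies s) implies Box Dia (not r implies s)), 0   [neg-or-rule on 1]
3. not (not s or (r implies not s)), 0   [neg-or-rule on 1]
4. not r implies s, 0   [neg-implies-rule on 2]
5. not Box Dia (not r implies s), 0   [neg-implies-rule on 2]
6. s, 0   [neg-or-rule on 3]
7. not (r implies not s), 0   [neg-or-rule on 3]
8. r, 0   [neg-implies-rule on 7]
9. not Dia (not r implies s), 1   [neg-Box-rule on 5: fresh world 1, 0R1]
10. not (not r implies s), 1   [neg-Dia-rule on 9 via 1R1]
11. not r, 1   [neg-implies-rule on 10]
12. not s, 1   [neg-implies-rule on 10]
Accessibility: 0R0, 0R1, 1R1
Complete open branch: countermodel on an S4-frame, so not valid in S4, nor in K, T (the same frame is also a K-frame and a T-frame).

S5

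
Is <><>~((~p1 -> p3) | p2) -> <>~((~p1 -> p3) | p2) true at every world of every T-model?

No, not valid

Tableau for the negation ~(<><>~((~p1 -> p3) | p2) -> <>~((~p1 -> p3) | p2)):
1. ~(<><>~((~p1 -> p3) | p2) -> <>~((~p1 -> p3) | p2)), 0
2. <><>~((~p1 -> p3) | p2), 0   [~->-rule on 1]
3. ~<>~((~p1 -> p3) | p2), 0   [~->-rule on 1]
4. (~p1 -> p3) | p2, 0   [~<>-rule on 3 via 0R0]
5. p2, 0   [|-rule on 4 (branches; this branch)]
6. <>~((~p1 -> p3) | p2), 1   [<>-rule on 2: fresh world 1, 0R1]
7. (~p1 -> p3) | p2, 1   [~<>-rule on 3 via 0R1]
8. p2, 1   [|-rule on 7 (branches; this branch)]
9. ~((~p1 -> p3) | p2), 2   [<>-rule on 6: fresh world 2, 1R2]
10. ~(~p1 -> p3), 2   [~|-rule on 9]
11. ~p2, 2   [~|-rule on 9]
12. ~p1, 2   [~->-rule on 10]
13. ~p3, 2   [~->-rule on 10]
Accessibility: 0R0, 0R1, 1R1, 1R2, 2R2
The negation has an open branch (countermodel exists).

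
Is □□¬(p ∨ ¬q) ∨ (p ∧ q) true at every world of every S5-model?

Not valid

Tableau for the negation ¬(□□¬(p ∨ ¬q) ∨ (p ∧ q)):
1. ¬(□□¬(p ∨ ¬q) ∨ (p ∧ q)), w0
2. ¬□□¬(p ∨ ¬q), w0
3. ¬(p ∧ q), w0
4. ¬q, w0
5. ¬□¬(p ∨ ¬q), w1
6. p ∨ ¬q, w2
7. ¬q, w2
Accessibility: w0Rw0, w0Rw1, w0Rw2, w1Rw0, w1Rw1, w1Rw2, w2Rw0, w2Rw1, w2Rw2
The negation has an open branch (countermodel exists).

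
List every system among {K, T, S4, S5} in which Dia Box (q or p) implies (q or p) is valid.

S5-tableau for the negation not (Dia Box (q or p) implies (q or p)):
1. not (Dia Box (q or p) implies (q or p)), 0
2. Dia Box (q or p), 0
3. not (q or p), 0
4. not q, 0
5. not p, 0
6. Box (q or p), 1
7. q or p, 0
8. q or p, 1
9. p, 0
Accessibility: 0R0, 0R1, 1R0, 1R1
Branch closes: p and not p both at 0.
Every branch closes (one shown): valid in S5.
S4-tableau for the negation not (Dia Box (q or p) implies (q or p)):
1. not (Dia Box (q or p) implies (q or p)), 0
2. Dia Box (q or p), 0
3. not (q or p), 0
4. not q, 0
5. not p, 0
6. Box (q or p), 1
7. q or p, 1
8. p, 1
Accessibility: 0R0, 0R1, 1R1
Complete open branch: countermodel on an S4-frame, so not valid in S4, nor in K, T (the same frame is also a K-frame and a T-frame).

S5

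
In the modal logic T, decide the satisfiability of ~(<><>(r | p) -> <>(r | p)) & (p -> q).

Satisfiable

1. ~(<><>(r | p) -> <>(r | p)) & (p -> q), u
2. ~(<><>(r | p) -> <>(r | p)), u   [&-rule on 1]
3. p -> q, u   [&-rule on 1]
4. <><>(r | p), u   [~->-rule on 2]
5. ~<>(r | p), u   [~->-rule on 2]
6. ~(r | p), u   [~<>-rule on 5 via uRu]
7. ~r, u   [~|-rule on 6]
8. ~p, u   [~|-rule on 6]
9. q, u   [->-rule on 3 (branches; this branch)]
10. <>(r | p), v   [<>-rule on 4: fresh world v, uRv]
11. ~(r | p), v   [~<>-rule on 5 via uRv]
12. ~r, v   [~|-rule on 11]
13. ~p, v   [~|-rule on 11]
14. r | p, w   [<>-rule on 10: fresh world w, vRw]
15. p, w   [|-rule on 14 (branches; this branch)]
Accessibility: uRu, uRv, vRv, vRw, wRw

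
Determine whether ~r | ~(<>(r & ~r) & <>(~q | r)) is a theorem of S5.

Tableau for the negation ~(~r | ~(<>(r & ~r) & <>(~q | r))):
1. ~(~r | ~(<>(r & ~r) & <>(~q | r))), w0
2. r, w0
3. <>(r & ~r) & <>(~q | r), w0
4. <>(r & ~r), w0
5. <>(~q | r), w0
6. r & ~r, w1
7. r, w1
8. ~r, w1
Accessibility: w0Rw0, w0Rw1, w1Rw0, w1Rw1
Branch closes: r and ~r both at w1.
All branches of the negation close; one closing branch shown above.

Valid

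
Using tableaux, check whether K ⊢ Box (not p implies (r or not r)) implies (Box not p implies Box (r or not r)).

Tableau for the negation not (Box (not p implies (r or not r)) implies (Box not p implies Box (r or not r))):
1. not (Box (not p implies (r or not r)) implies (Box not p implies Box (r or not r))), 0
2. Box (not p implies (r or not r)), 0   [neg-implies-rule on 1]
3. not (Box not p implies Box (r or not r)), 0   [neg-implies-rule on 1]
4. Box not p, 0   [neg-implies-rule on 3]
5. not Box (r or not r), 0   [neg-implies-rule on 3]
6. not (r or not r), 1   [neg-Box-rule on 5: fresh world 1, 0R1]
7. not r, 1   [neg-or-rule on 6]
8. r, 1   [neg-or-rule on 6]
Accessibility: 0R1
Branch closes: r and not r both at 1.
Every branch of the negation's tableau closes; the branch above is one of them.

Valid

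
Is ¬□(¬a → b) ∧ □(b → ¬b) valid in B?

Tableau for the negation ¬(¬□(¬a → b) ∧ □(b → ¬b)):
1. ¬(¬□(¬a → b) ∧ □(b → ¬b)), w0
2. ¬□(b → ¬b), w0   [¬∧-rule on 1 (branches; this branch)]
3. ¬(b → ¬b), w1   [¬□-rule on 2: fresh world w1, w0Rw1]
4. b, w1   [¬→-rule on 3]
Accessibility: w0Rw0, w0Rw1, w1Rw0, w1Rw1
The negation has an open branch (countermodel exists).

No, not valid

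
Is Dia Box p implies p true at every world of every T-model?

Invalid (countermodel exists)

Tableau for the negation not (Dia Box p implies p):
1. not (Dia Box p implies p), w0
2. Dia Box p, w0   [neg-implies-rule on 1]
3. not p, w0   [neg-implies-rule on 1]
4. Box p, w1   [Dia-rule on 2: fresh world w1, w0Rw1]
5. p, w1   [Box-rule on 4 via w1Rw1]
Accessibility: w0Rw0, w0Rw1, w1Rw1
The negation has an open branch (countermodel exists).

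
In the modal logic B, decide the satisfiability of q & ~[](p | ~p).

1. q & ~[](p | ~p), w0
2. q, w0   [&-rule on 1]
3. ~[](p | ~p), w0   [&-rule on 1]
4. ~(p | ~p), w1   [~[]-rule on 3: fresh world w1, w0Rw1]
5. ~p, w1   [~|-rule on 4]
6. p, w1   [~|-rule on 4]
Accessibility: w0Rw0, w0Rw1, w1Rw0, w1Rw1
Branch closes: p and ~p both at w1.
(One branch shown.) All branches close.

Unsatisfiable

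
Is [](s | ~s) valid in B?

Valid

Tableau for the negation ~[](s | ~s):
1. ~[](s | ~s), u
2. ~(s | ~s), v
3. ~s, v
4. s, v
Accessibility: uRu, uRv, vRu, vRv
Branch closes: s and ~s both at v.
All branches of the negation close; one closing branch shown above.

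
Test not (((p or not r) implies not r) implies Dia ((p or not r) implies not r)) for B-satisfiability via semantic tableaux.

No, unsatisfiable

1. not (((p or not r) implies not r) implies Dia ((p or not r) implies not r)), u
2. (p or not r) implies not r, u
3. not Dia ((p or not r) implies not r), u
4. not ((p or not r) implies not r), u
5. p or not r, u
6. r, u
7. not (p or not r), u
8. not p, u
9. not r, u
Accessibility: uRu
Branch closes: r and not r both at u.
Every branch closes; the branch above is one of them.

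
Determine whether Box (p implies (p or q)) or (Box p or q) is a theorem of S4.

Tableau for the negation not (Box (p implies (p or q)) or (Box p or q)):
1. not (Box (p implies (p or q)) or (Box p or q)), u
2. not Box (p implies (p or q)), u
3. not (Box p or q), u
4. not Box p, u
5. not q, u
6. not (p implies (p or q)), v
7. p, v
8. not (p or q), v
9. not p, v
10. not q, v
Accessibility: uRu, uRv, vRv
Branch closes: p and not p both at v.
Every branch of the negation's tableau closes; the branch above is one of them.

Yes, valid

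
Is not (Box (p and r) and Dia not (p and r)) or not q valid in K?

Tableau for the negation not (not (Box (p and r) and Dia not (p and r)) or not q):
1. not (not (Box (p and r) and Dia not (p and r)) or not q), 0
2. Box (p and r) and Dia not (p and r), 0
3. q, 0
4. Box (p and r), 0
5. Dia not (p and r), 0
6. not (p and r), 1
7. p and r, 1
8. p, 1
9. r, 1
10. not r, 1
Accessibility: 0R1
Branch closes: r and not r both at 1.
All branches of the negation close; one closing branch shown above.

Valid in K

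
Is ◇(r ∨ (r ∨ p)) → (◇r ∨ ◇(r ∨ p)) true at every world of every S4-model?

Tableau for the negation ¬(◇(r ∨ (r ∨ p)) → (◇r ∨ ◇(r ∨ p))):
1. ¬(◇(r ∨ (r ∨ p)) → (◇r ∨ ◇(r ∨ p))), 0
2. ◇(r ∨ (r ∨ p)), 0   [¬→-rule on 1]
3. ¬(◇r ∨ ◇(r ∨ p)), 0   [¬→-rule on 1]
4. ¬◇r, 0   [¬∨-rule on 3]
5. ¬◇(r ∨ p), 0   [¬∨-rule on 3]
6. ¬r, 0   [¬◇-rule on 4 via 0R0]
7. ¬(r ∨ p), 0   [¬◇-rule on 5 via 0R0]
8. ¬p, 0   [¬∨-rule on 7]
9. r ∨ (r ∨ p), 1   [◇-rule on 2: fresh world 1, 0R1]
10. ¬r, 1   [¬◇-rule on 4 via 0R1]
11. ¬(r ∨ p), 1   [¬◇-rule on 5 via 0R1]
12. ¬p, 1   [¬∨-rule on 11]
13. r ∨ p, 1   [∨-rule on 9 (branches; this branch)]
14. p, 1   [∨-rule on 13 (branches; this branch)]
Accessibility: 0R0, 0R1, 1R1
Branch closes: p and ¬p both at 1.
All branches of the negation close; one closing branch shown above.

Yes, valid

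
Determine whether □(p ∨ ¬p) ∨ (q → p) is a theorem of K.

Tableau for the negation ¬(□(p ∨ ¬p) ∨ (q → p)):
1. ¬(□(p ∨ ¬p) ∨ (q → p)), w0
2. ¬□(p ∨ ¬p), w0
3. ¬(q → p), w0
4. q, w0
5. ¬p, w0
6. ¬(p ∨ ¬p), w1
7. ¬p, w1
8. p, w1
Accessibility: w0Rw1
Branch closes: p and ¬p both at w1.
Every branch of the negation's tableau closes; the branch above is one of them.

Valid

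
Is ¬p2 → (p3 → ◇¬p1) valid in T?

Tableau for the negation ¬(¬p2 → (p3 → ◇¬p1)):
1. ¬(¬p2 → (p3 → ◇¬p1)), w0
2. ¬p2, w0
3. ¬(p3 → ◇¬p1), w0
4. p3, w0
5. ¬◇¬p1, w0
6. p1, w0
Accessibility: w0Rw0
The negation has an open branch (countermodel exists).

No, not valid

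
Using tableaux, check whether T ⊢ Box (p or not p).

Valid in T

Tableau for the negation not Box (p or not p):
1. not Box (p or not p), 0
2. not (p or not p), 1
3. not p, 1
4. p, 1
Accessibility: 0R0, 0R1, 1R1
Branch closes: p and not p both at 1.
Every branch of the negation's tableau closes; the branch above is one of them.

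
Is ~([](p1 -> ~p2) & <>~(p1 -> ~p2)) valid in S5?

Tableau for the negation [](p1 -> ~p2) & <>~(p1 -> ~p2):
1. [](p1 -> ~p2) & <>~(p1 -> ~p2), w0
2. [](p1 -> ~p2), w0
3. <>~(p1 -> ~p2), w0
4. p1 -> ~p2, w0
5. ~p2, w0
6. ~(p1 -> ~p2), w1
7. p1, w1
8. p2, w1
9. p1 -> ~p2, w1
10. ~p2, w1
Accessibility: w0Rw0, w0Rw1, w1Rw0, w1Rw1
Branch closes: p2 and ~p2 both at w1.
Every branch of the negation's tableau closes; the branch above is one of them.

Valid in S5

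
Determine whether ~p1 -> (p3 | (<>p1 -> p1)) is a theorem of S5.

Tableau for the negation ~(~p1 -> (p3 | (<>p1 -> p1))):
1. ~(~p1 -> (p3 | (<>p1 -> p1))), 0
2. ~p1, 0   [~->-rule on 1]
3. ~(p3 | (<>p1 -> p1)), 0   [~->-rule on 1]
4. ~p3, 0   [~|-rule on 3]
5. ~(<>p1 -> p1), 0   [~|-rule on 3]
6. <>p1, 0   [~->-rule on 5]
7. p1, 1   [<>-rule on 6: fresh world 1, 0R1]
Accessibility: 0R0, 0R1, 1R0, 1R1
The negation has an open branch (countermodel exists).

Not valid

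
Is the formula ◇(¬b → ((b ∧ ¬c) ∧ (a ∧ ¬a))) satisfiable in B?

Satisfiable (open branch found)

1. ◇(¬b → ((b ∧ ¬c) ∧ (a ∧ ¬a))), w0
2. ¬b → ((b ∧ ¬c) ∧ (a ∧ ¬a)), w1
3. b, w1
Accessibility: w0Rw0, w0Rw1, w1Rw0, w1Rw1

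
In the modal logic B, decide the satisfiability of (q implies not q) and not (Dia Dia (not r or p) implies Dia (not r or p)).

Yes, satisfiable

1. (q implies not q) and not (Dia Dia (not r or p) implies Dia (not r or p)), u
2. q implies not q, u   [and-rule on 1]
3. not (Dia Dia (not r or p) implies Dia (not r or p)), u   [and-rule on 1]
4. Dia Dia (not r or p), u   [neg-implies-rule on 3]
5. not Dia (not r or p), u   [neg-implies-rule on 3]
6. not (not r or p), u   [neg-Dia-rule on 5 via uRu]
7. r, u   [neg-or-rule on 6]
8. not p, u   [neg-or-rule on 6]
9. not q, u   [implies-rule on 2 (branches; this branch)]
10. Dia (not r or p), v   [Dia-rule on 4: fresh world v, uRv]
11. not (not r or p), v   [neg-Dia-rule on 5 via uRv]
12. r, v   [neg-or-rule on 11]
13. not p, v   [neg-or-rule on 11]
14. not r or p, w   [Dia-rule on 10: fresh world w, vRw]
15. p, w   [or-rule on 14 (branches; this branch)]
Accessibility: uRu, uRv, vRu, vRv, vRw, wRv, wRw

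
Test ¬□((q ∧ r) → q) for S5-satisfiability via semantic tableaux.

1. ¬□((q ∧ r) → q), w0
2. ¬((q ∧ r) → q), w1   [¬□-rule on 1: fresh world w1, w0Rw1]
3. q ∧ r, w1   [¬→-rule on 2]
4. ¬q, w1   [¬→-rule on 2]
5. q, w1   [∧-rule on 3]
6. r, w1   [∧-rule on 3]
Accessibility: w0Rw0, w0Rw1, w1Rw0, w1Rw1
Branch closes: q and ¬q both at w1.
All branches of the tableau close; one closing branch shown above.

No, unsatisfiable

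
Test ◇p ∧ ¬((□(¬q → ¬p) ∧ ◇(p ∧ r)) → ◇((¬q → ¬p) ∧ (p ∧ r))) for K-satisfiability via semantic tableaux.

No, unsatisfiable

1. ◇p ∧ ¬((□(¬q → ¬p) ∧ ◇(p ∧ r)) → ◇((¬q → ¬p) ∧ (p ∧ r))), w0
2. ◇p, w0   [∧-rule on 1]
3. ¬((□(¬q → ¬p) ∧ ◇(p ∧ r)) → ◇((¬q → ¬p) ∧ (p ∧ r))), w0   [∧-rule on 1]
4. □(¬q → ¬p) ∧ ◇(p ∧ r), w0   [¬→-rule on 3]
5. ¬◇((¬q → ¬p) ∧ (p ∧ r)), w0   [¬→-rule on 3]
6. □(¬q → ¬p), w0   [∧-rule on 4]
7. ◇(p ∧ r), w0   [∧-rule on 4]
8. p, w1   [◇-rule on 2: fresh world w1, w0Rw1]
9. ¬((¬q → ¬p) ∧ (p ∧ r)), w1   [¬◇-rule on 5 via w0Rw1]
10. ¬q → ¬p, w1   [□-rule on 6 via w0Rw1]
11. ¬(p ∧ r), w1   [¬∧-rule on 9 (branches; this branch)]
12. q, w1   [→-rule on 10 (branches; this branch)]
13. ¬r, w1   [¬∧-rule on 11 (branches; this branch)]
14. p ∧ r, w2   [◇-rule on 7: fresh world w2, w0Rw2]
15. p, w2   [∧-rule on 14]
16. r, w2   [∧-rule on 14]
17. ¬((¬q → ¬p) ∧ (p ∧ r)), w2   [¬◇-rule on 5 via w0Rw2]
18. ¬q → ¬p, w2   [□-rule on 6 via w0Rw2]
19. ¬(p ∧ r), w2   [¬∧-rule on 17 (branches; this branch)]
20. q, w2   [→-rule on 18 (branches; this branch)]
21. ¬r, w2   [¬∧-rule on 19 (branches; this branch)]
Accessibility: w0Rw1, w0Rw2
Branch closes: r and ¬r both at w2.
(One branch shown.) All branches close.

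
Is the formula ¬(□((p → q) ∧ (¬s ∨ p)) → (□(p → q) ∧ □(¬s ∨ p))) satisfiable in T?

1. ¬(□((p → q) ∧ (¬s ∨ p)) → (□(p → q) ∧ □(¬s ∨ p))), u
2. □((p → q) ∧ (¬s ∨ p)), u
3. ¬(□(p → q) ∧ □(¬s ∨ p)), u
4. (p → q) ∧ (¬s ∨ p), u
5. p → q, u
6. ¬s ∨ p, u
7. ¬□(¬s ∨ p), u
8. q, u
9. p, u
10. ¬(¬s ∨ p), v
11. s, v
12. ¬p, v
13. (p → q) ∧ (¬s ∨ p), v
14. p → q, v
15. ¬s ∨ p, v
16. q, v
17. p, v
Accessibility: uRu, uRv, vRv
Branch closes: p and ¬p both at v.
Every branch closes; the branch above is one of them.

Unsatisfiable (every branch closes)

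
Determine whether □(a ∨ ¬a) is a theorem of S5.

Yes, valid

Tableau for the negation ¬□(a ∨ ¬a):
1. ¬□(a ∨ ¬a), w0
2. ¬(a ∨ ¬a), w1
3. ¬a, w1
4. a, w1
Accessibility: w0Rw0, w0Rw1, w1Rw0, w1Rw1
Branch closes: a and ¬a both at w1.
All branches of the negation close; one closing branch shown above.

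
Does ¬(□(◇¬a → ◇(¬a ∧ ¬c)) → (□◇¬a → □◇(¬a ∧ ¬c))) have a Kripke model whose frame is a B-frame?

1. ¬(□(◇¬a → ◇(¬a ∧ ¬c)) → (□◇¬a → □◇(¬a ∧ ¬c))), 0
2. □(◇¬a → ◇(¬a ∧ ¬c)), 0
3. ¬(□◇¬a → □◇(¬a ∧ ¬c)), 0
4. □◇¬a, 0
5. ¬□◇(¬a ∧ ¬c), 0
6. ◇¬a → ◇(¬a ∧ ¬c), 0
7. ◇¬a, 0
8. ◇(¬a ∧ ¬c), 0
9. ¬◇(¬a ∧ ¬c), 1
10. ◇¬a → ◇(¬a ∧ ¬c), 1
11. ◇¬a, 1
12. ¬(¬a ∧ ¬c), 0
13. ¬(¬a ∧ ¬c), 1
14. ◇(¬a ∧ ¬c), 1
15. c, 0
16. c, 1
17. ¬a, 2
18. ◇¬a → ◇(¬a ∧ ¬c), 2
19. ◇¬a, 2
20. ◇(¬a ∧ ¬c), 2
21. ¬a ∧ ¬c, 3
22. ¬a, 3
23. ¬c, 3
24. ◇¬a → ◇(¬a ∧ ¬c), 3
25. ◇¬a, 3
26. ◇(¬a ∧ ¬c), 3
27. ¬a, 4
28. ¬(¬a ∧ ¬c), 4
29. c, 4
30. ¬a ∧ ¬c, 5
31. ¬a, 5
32. ¬c, 5
33. ¬(¬a ∧ ¬c), 5
34. c, 5
Accessibility: 0R0, 0R1, 0R2, 0R3, 1R0, 1R1, 1R4, 1R5, 2R0, 2R2, 3R0, 3R3, 4R1, 4R4, 5R1, 5R5
Branch closes: c and ¬c both at 5.
Every branch closes; the branch above is one of them.

Unsatisfiable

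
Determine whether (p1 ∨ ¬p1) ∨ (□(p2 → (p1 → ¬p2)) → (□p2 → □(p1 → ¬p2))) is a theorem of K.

Yes, valid

Tableau for the negation ¬((p1 ∨ ¬p1) ∨ (□(p2 → (p1 → ¬p2)) → (□p2 → □(p1 → ¬p2)))):
1. ¬((p1 ∨ ¬p1) ∨ (□(p2 → (p1 → ¬p2)) → (□p2 → □(p1 → ¬p2)))), w0
2. ¬(p1 ∨ ¬p1), w0
3. ¬(□(p2 → (p1 → ¬p2)) → (□p2 → □(p1 → ¬p2))), w0
4. ¬p1, w0
5. p1, w0
Branch closes: p1 and ¬p1 both at w0.
Every branch of the negation's tableau closes; the branch above is one of them.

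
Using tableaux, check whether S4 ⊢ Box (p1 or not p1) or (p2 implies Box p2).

Valid

Tableau for the negation not (Box (p1 or not p1) or (p2 implies Box p2)):
1. not (Box (p1 or not p1) or (p2 implies Box p2)), w0
2. not Box (p1 or not p1), w0
3. not (p2 implies Box p2), w0
4. p2, w0
5. not Box p2, w0
6. not (p1 or not p1), w1
7. not p1, w1
8. p1, w1
Accessibility: w0Rw0, w0Rw1, w1Rw1
Branch closes: p1 and not p1 both at w1.
Every branch of the negation's tableau closes; the branch above is one of them.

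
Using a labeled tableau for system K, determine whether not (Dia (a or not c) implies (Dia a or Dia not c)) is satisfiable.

1. not (Dia (a or not c) implies (Dia a or Dia not c)), w0
2. Dia (a or not c), w0
3. not (Dia a or Dia not c), w0
4. not Dia a, w0
5. not Dia not c, w0
6. a or not c, w1
7. not a, w1
8. c, w1
9. not c, w1
Accessibility: w0Rw1
Branch closes: c and not c both at w1.
All branches of the tableau close; one closing branch shown above.

No, unsatisfiable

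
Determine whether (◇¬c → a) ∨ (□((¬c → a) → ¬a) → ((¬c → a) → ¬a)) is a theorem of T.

Valid in T

Tableau for the negation ¬((◇¬c → a) ∨ (□((¬c → a) → ¬a) → ((¬c → a) → ¬a))):
1. ¬((◇¬c → a) ∨ (□((¬c → a) → ¬a) → ((¬c → a) → ¬a))), w0
2. ¬(◇¬c → a), w0   [¬∨-rule on 1]
3. ¬(□((¬c → a) → ¬a) → ((¬c → a) → ¬a)), w0   [¬∨-rule on 1]
4. ◇¬c, w0   [¬→-rule on 2]
5. ¬a, w0   [¬→-rule on 2]
6. □((¬c → a) → ¬a), w0   [¬→-rule on 3]
7. ¬((¬c → a) → ¬a), w0   [¬→-rule on 3]
8. ¬c → a, w0   [¬→-rule on 7]
9. a, w0   [¬→-rule on 7]
Accessibility: w0Rw0
Branch closes: a and ¬a both at w0.
All branches of the negation close; one closing branch shown above.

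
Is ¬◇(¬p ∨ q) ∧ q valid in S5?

No, not valid

Tableau for the negation ¬(¬◇(¬p ∨ q) ∧ q):
1. ¬(¬◇(¬p ∨ q) ∧ q), 0
2. ¬q, 0   [¬∧-rule on 1 (branches; this branch)]
Accessibility: 0R0
The negation has an open branch (countermodel exists).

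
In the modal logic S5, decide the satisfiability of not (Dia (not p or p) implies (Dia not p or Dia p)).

1. not (Dia (not p or p) implies (Dia not p or Dia p)), 0
2. Dia (not p or p), 0
3. not (Dia not p or Dia p), 0
4. not Dia not p, 0
5. not Dia p, 0
6. p, 0
7. not p, 0
Accessibility: 0R0
Branch closes: p and not p both at 0.
Every branch closes; the branch above is one of them.

Unsatisfiable (every branch closes)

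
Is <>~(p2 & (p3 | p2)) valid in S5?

Tableau for the negation ~<>~(p2 & (p3 | p2)):
1. ~<>~(p2 & (p3 | p2)), u
2. p2 & (p3 | p2), u
3. p2, u
4. p3 | p2, u
Accessibility: uRu
The negation has an open branch (countermodel exists).

Invalid (countermodel exists)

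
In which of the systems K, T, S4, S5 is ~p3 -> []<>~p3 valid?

S5

S4-tableau for the negation ~(~p3 -> []<>~p3):
1. ~(~p3 -> []<>~p3), 0
2. ~p3, 0   [~->-rule on 1]
3. ~[]<>~p3, 0   [~->-rule on 1]
4. ~<>~p3, 1   [~[]-rule on 3: fresh world 1, 0R1]
5. p3, 1   [~<>-rule on 4 via 1R1]
Accessibility: 0R0, 0R1, 1R1
Complete open branch: countermodel on an S4-frame, so not valid in S4, nor in K, T (the same frame is also a K-frame and a T-frame).
S5-tableau for the negation ~(~p3 -> []<>~p3):
1. ~(~p3 -> []<>~p3), 0
2. ~p3, 0   [~->-rule on 1]
3. ~[]<>~p3, 0   [~->-rule on 1]
4. ~<>~p3, 1   [~[]-rule on 3: fresh world 1, 0R1]
5. p3, 0   [~<>-rule on 4 via 1R0]
Accessibility: 0R0, 0R1, 1R0, 1R1
Branch closes: p3 and ~p3 both at 0.
Every branch closes (one shown): valid in S5.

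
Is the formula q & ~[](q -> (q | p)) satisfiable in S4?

Unsatisfiable

1. q & ~[](q -> (q | p)), w0
2. q, w0   [&-rule on 1]
3. ~[](q -> (q | p)), w0   [&-rule on 1]
4. ~(q -> (q | p)), w1   [~[]-rule on 3: fresh world w1, w0Rw1]
5. q, w1   [~->-rule on 4]
6. ~(q | p), w1   [~->-rule on 4]
7. ~q, w1   [~|-rule on 6]
8. ~p, w1   [~|-rule on 6]
Accessibility: w0Rw0, w0Rw1, w1Rw1
Branch closes: q and ~q both at w1.
(One branch shown.) All branches close.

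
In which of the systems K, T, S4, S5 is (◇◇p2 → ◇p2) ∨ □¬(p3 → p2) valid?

S4-tableau for the negation ¬((◇◇p2 → ◇p2) ∨ □¬(p3 → p2)):
1. ¬((◇◇p2 → ◇p2) ∨ □¬(p3 → p2)), w0
2. ¬(◇◇p2 → ◇p2), w0
3. ¬□¬(p3 → p2), w0
4. ◇◇p2, w0
5. ¬◇p2, w0
6. ¬p2, w0
7. p3 → p2, w1
8. ¬p2, w1
9. ¬p3, w1
10. ◇p2, w2
11. ¬p2, w2
12. p2, w3
13. ¬p2, w3
Accessibility: w0Rw0, w0Rw1, w0Rw2, w0Rw3, w1Rw1, w2Rw2, w2Rw3, w3Rw3
Branch closes: p2 and ¬p2 both at w3.
Every branch closes (one shown): valid in S4, hence also in S5 (every theorem of S4 is a theorem of S5).
T-tableau for the negation ¬((◇◇p2 → ◇p2) ∨ □¬(p3 → p2)):
1. ¬((◇◇p2 → ◇p2) ∨ □¬(p3 → p2)), w0
2. ¬(◇◇p2 → ◇p2), w0
3. ¬□¬(p3 → p2), w0
4. ◇◇p2, w0
5. ¬◇p2, w0
6. ¬p2, w0
7. p3 → p2, w1
8. ¬p2, w1
9. ¬p3, w1
10. ◇p2, w2
11. ¬p2, w2
12. p2, w3
Accessibility: w0Rw0, w0Rw1, w0Rw2, w1Rw1, w2Rw2, w2Rw3, w3Rw3
Complete open branch: countermodel on a T-frame, so not valid in T, nor in K (the same frame is also a K-frame).

S4, S5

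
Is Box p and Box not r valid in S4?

Invalid (countermodel exists)

Tableau for the negation not (Box p and Box not r):
1. not (Box p and Box not r), 0
2. not Box not r, 0
3. r, 1
Accessibility: 0R0, 0R1, 1R1
The negation has an open branch (countermodel exists).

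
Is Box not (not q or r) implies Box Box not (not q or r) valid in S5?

Tableau for the negation not (Box not (not q or r) implies Box Box not (not q or r)):
1. not (Box not (not q or r) implies Box Box not (not q or r)), w0
2. Box not (not q or r), w0   [neg-implies-rule on 1]
3. not Box Box not (not q or r), w0   [neg-implies-rule on 1]
4. not (not q or r), w0   [Box-rule on 2 via w0Rw0]
5. q, w0   [neg-or-rule on 4]
6. not r, w0   [neg-or-rule on 4]
7. not Box not (not q or r), w1   [neg-Box-rule on 3: fresh world w1, w0Rw1]
8. not (not q or r), w1   [Box-rule on 2 via w0Rw1]
9. q, w1   [neg-or-rule on 8]
10. not r, w1   [neg-or-rule on 8]
11. not q or r, w2   [neg-Box-rule on 7: fresh world w2, w1Rw2]
12. not (not q or r), w2   [Box-rule on 2 via w0Rw2]
13. q, w2   [neg-or-rule on 12]
14. not r, w2   [neg-or-rule on 12]
15. r, w2   [or-rule on 11 (branches; this branch)]
Accessibility: w0Rw0, w0Rw1, w0Rw2, w1Rw0, w1Rw1, w1Rw2, w2Rw0, w2Rw1, w2Rw2
Branch closes: r and not r both at w2.
All branches of the negation close; one closing branch shown above.

Valid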